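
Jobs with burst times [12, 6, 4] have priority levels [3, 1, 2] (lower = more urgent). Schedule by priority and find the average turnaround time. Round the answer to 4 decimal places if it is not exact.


Sort by priority (ascending = highest first):
Order: [(1, 6), (2, 4), (3, 12)]
Completion times:
  Priority 1, burst=6, C=6
  Priority 2, burst=4, C=10
  Priority 3, burst=12, C=22
Average turnaround = 38/3 = 12.6667

12.6667


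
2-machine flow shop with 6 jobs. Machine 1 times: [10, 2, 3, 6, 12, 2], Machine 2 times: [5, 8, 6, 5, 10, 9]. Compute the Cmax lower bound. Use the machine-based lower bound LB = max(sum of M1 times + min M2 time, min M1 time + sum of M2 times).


LB1 = sum(M1 times) + min(M2 times) = 35 + 5 = 40
LB2 = min(M1 times) + sum(M2 times) = 2 + 43 = 45
Lower bound = max(LB1, LB2) = max(40, 45) = 45

45


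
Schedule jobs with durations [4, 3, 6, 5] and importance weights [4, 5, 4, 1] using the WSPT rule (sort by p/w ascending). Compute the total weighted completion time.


Compute p/w ratios and sort ascending (WSPT): [(3, 5), (4, 4), (6, 4), (5, 1)]
Compute weighted completion times:
  Job (p=3,w=5): C=3, w*C=5*3=15
  Job (p=4,w=4): C=7, w*C=4*7=28
  Job (p=6,w=4): C=13, w*C=4*13=52
  Job (p=5,w=1): C=18, w*C=1*18=18
Total weighted completion time = 113

113


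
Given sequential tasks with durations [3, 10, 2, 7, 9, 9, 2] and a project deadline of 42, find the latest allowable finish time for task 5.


LF(activity 5) = deadline - sum of successor durations
Successors: activities 6 through 7 with durations [9, 2]
Sum of successor durations = 11
LF = 42 - 11 = 31

31


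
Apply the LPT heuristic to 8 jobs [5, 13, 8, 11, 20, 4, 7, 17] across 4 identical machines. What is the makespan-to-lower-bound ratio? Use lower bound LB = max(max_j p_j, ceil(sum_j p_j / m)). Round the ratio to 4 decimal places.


LPT order: [20, 17, 13, 11, 8, 7, 5, 4]
Machine loads after assignment: [20, 22, 20, 23]
LPT makespan = 23
Lower bound = max(max_job, ceil(total/4)) = max(20, 22) = 22
Ratio = 23 / 22 = 1.0455

1.0455


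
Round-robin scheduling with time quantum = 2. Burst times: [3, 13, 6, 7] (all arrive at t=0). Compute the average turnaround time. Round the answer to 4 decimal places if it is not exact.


Time quantum = 2
Execution trace:
  J1 runs 2 units, time = 2
  J2 runs 2 units, time = 4
  J3 runs 2 units, time = 6
  J4 runs 2 units, time = 8
  J1 runs 1 units, time = 9
  J2 runs 2 units, time = 11
  J3 runs 2 units, time = 13
  J4 runs 2 units, time = 15
  J2 runs 2 units, time = 17
  J3 runs 2 units, time = 19
  J4 runs 2 units, time = 21
  J2 runs 2 units, time = 23
  J4 runs 1 units, time = 24
  J2 runs 2 units, time = 26
  J2 runs 2 units, time = 28
  J2 runs 1 units, time = 29
Finish times: [9, 29, 19, 24]
Average turnaround = 81/4 = 20.25

20.25


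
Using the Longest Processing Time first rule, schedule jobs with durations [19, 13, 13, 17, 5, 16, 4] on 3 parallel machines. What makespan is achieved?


Sort jobs in decreasing order (LPT): [19, 17, 16, 13, 13, 5, 4]
Assign each job to the least loaded machine:
  Machine 1: jobs [19, 5, 4], load = 28
  Machine 2: jobs [17, 13], load = 30
  Machine 3: jobs [16, 13], load = 29
Makespan = max load = 30

30


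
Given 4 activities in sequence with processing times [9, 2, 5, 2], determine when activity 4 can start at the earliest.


Activity 4 starts after activities 1 through 3 complete.
Predecessor durations: [9, 2, 5]
ES = 9 + 2 + 5 = 16

16


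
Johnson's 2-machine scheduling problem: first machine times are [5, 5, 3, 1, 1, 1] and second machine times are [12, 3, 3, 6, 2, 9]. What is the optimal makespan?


Apply Johnson's rule:
  Group 1 (a <= b): [(4, 1, 6), (5, 1, 2), (6, 1, 9), (3, 3, 3), (1, 5, 12)]
  Group 2 (a > b): [(2, 5, 3)]
Optimal job order: [4, 5, 6, 3, 1, 2]
Schedule:
  Job 4: M1 done at 1, M2 done at 7
  Job 5: M1 done at 2, M2 done at 9
  Job 6: M1 done at 3, M2 done at 18
  Job 3: M1 done at 6, M2 done at 21
  Job 1: M1 done at 11, M2 done at 33
  Job 2: M1 done at 16, M2 done at 36
Makespan = 36

36


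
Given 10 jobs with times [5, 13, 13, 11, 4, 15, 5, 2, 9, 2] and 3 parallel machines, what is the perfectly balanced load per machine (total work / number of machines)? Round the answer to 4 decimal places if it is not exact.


Total processing time = 5 + 13 + 13 + 11 + 4 + 15 + 5 + 2 + 9 + 2 = 79
Number of machines = 3
Ideal balanced load = 79 / 3 = 26.3333

26.3333


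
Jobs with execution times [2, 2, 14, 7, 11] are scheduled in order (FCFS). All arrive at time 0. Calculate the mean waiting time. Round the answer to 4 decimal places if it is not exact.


FCFS order (as given): [2, 2, 14, 7, 11]
Waiting times:
  Job 1: wait = 0
  Job 2: wait = 2
  Job 3: wait = 4
  Job 4: wait = 18
  Job 5: wait = 25
Sum of waiting times = 49
Average waiting time = 49/5 = 9.8

9.8


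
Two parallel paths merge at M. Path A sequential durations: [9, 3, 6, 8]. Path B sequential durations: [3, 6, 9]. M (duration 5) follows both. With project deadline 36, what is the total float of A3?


Forward pass: ES(A3) = sum of predecessors on chain A = 12
EF = ES + duration = 12 + 6 = 18
Backward pass: LF(M) = deadline = 36; LS(M) = 36 - 5 = 31
LF(A3) = LS(M) - sum(successors on chain A) = 31 - 8 = 23
LS = LF - duration = 23 - 6 = 17
Total float = LS - ES = 17 - 12 = 5

5


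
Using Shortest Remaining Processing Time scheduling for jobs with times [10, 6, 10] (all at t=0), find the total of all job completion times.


Since all jobs arrive at t=0, SRPT equals SPT ordering.
SPT order: [6, 10, 10]
Completion times:
  Job 1: p=6, C=6
  Job 2: p=10, C=16
  Job 3: p=10, C=26
Total completion time = 6 + 16 + 26 = 48

48


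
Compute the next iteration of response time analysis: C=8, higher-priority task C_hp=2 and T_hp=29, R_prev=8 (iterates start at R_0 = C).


R_next = C + ceil(R_prev / T_hp) * C_hp
ceil(8 / 29) = ceil(0.2759) = 1
Interference = 1 * 2 = 2
R_next = 8 + 2 = 10

10


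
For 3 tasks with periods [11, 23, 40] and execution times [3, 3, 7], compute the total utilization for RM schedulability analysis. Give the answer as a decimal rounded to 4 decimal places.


Compute individual utilizations (exact fractions):
  Task 1: C/T = 3/11 (approx. 0.2727)
  Task 2: C/T = 3/23 (approx. 0.1304)
  Task 3: C/T = 7/40 (approx. 0.175)
Total utilization U = 3/11 + 3/23 + 7/40 = 5851/10120
Rounded to 4 decimal places: U = 0.5782
RM (Liu & Layland) bound for 3 tasks = 0.779763; compare with U = 5851/10120 (approx. 0.578162)
U <= bound, so schedulable by RM sufficient condition.

0.5782


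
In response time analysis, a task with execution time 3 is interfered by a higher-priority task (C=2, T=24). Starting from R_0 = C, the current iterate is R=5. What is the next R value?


R_next = C + ceil(R_prev / T_hp) * C_hp
ceil(5 / 24) = ceil(0.2083) = 1
Interference = 1 * 2 = 2
R_next = 3 + 2 = 5
R_next = R_prev, so the iteration has converged (response time = 5).

5


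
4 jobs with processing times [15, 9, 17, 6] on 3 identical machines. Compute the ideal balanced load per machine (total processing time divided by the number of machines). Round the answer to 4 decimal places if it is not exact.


Total processing time = 15 + 9 + 17 + 6 = 47
Number of machines = 3
Ideal balanced load = 47 / 3 = 15.6667

15.6667


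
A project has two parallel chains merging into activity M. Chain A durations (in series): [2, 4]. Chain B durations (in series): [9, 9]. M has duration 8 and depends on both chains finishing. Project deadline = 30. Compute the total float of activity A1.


Forward pass: ES(A1) = sum of predecessors on chain A = 0
EF = ES + duration = 0 + 2 = 2
Backward pass: LF(M) = deadline = 30; LS(M) = 30 - 8 = 22
LF(A1) = LS(M) - sum(successors on chain A) = 22 - 4 = 18
LS = LF - duration = 18 - 2 = 16
Total float = LS - ES = 16 - 0 = 16

16


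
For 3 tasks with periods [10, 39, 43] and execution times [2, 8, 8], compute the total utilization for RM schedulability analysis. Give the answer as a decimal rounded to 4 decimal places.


Compute individual utilizations (exact fractions):
  Task 1: C/T = 2/10 = 1/5 (approx. 0.2)
  Task 2: C/T = 8/39 (approx. 0.2051)
  Task 3: C/T = 8/43 (approx. 0.186)
Total utilization U = 1/5 + 8/39 + 8/43 = 4957/8385
Rounded to 4 decimal places: U = 0.5912
RM (Liu & Layland) bound for 3 tasks = 0.779763; compare with U = 4957/8385 (approx. 0.591175)
U <= bound, so schedulable by RM sufficient condition.

0.5912


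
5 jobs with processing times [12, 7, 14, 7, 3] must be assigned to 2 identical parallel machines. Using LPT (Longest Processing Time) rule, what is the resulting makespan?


Sort jobs in decreasing order (LPT): [14, 12, 7, 7, 3]
Assign each job to the least loaded machine:
  Machine 1: jobs [14, 7], load = 21
  Machine 2: jobs [12, 7, 3], load = 22
Makespan = max load = 22

22


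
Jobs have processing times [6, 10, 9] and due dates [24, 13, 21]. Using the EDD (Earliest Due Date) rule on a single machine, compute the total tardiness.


Sort by due date (EDD order): [(10, 13), (9, 21), (6, 24)]
Compute completion times and tardiness:
  Job 1: p=10, d=13, C=10, tardiness=max(0,10-13)=0
  Job 2: p=9, d=21, C=19, tardiness=max(0,19-21)=0
  Job 3: p=6, d=24, C=25, tardiness=max(0,25-24)=1
Total tardiness = 1

1


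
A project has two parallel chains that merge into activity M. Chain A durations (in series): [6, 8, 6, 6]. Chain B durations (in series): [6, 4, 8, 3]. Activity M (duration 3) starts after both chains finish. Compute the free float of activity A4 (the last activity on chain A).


ES(A4) = sum of predecessors on chain A = 20
EF(A4) = ES + duration = 20 + 6 = 26
Successor of A4 is M. ES(M) = max(sum(A), sum(B)) = max(26, 21) = 26
Free float = ES(successor) - EF(current) = 26 - 26 = 0

0


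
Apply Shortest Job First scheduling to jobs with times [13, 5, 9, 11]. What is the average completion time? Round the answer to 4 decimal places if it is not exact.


SJF order (ascending): [5, 9, 11, 13]
Completion times:
  Job 1: burst=5, C=5
  Job 2: burst=9, C=14
  Job 3: burst=11, C=25
  Job 4: burst=13, C=38
Average completion = 82/4 = 20.5

20.5


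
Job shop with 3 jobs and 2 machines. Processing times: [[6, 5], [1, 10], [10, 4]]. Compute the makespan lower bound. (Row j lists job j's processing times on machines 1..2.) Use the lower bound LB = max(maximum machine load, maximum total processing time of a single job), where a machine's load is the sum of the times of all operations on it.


Machine loads:
  Machine 1: 6 + 1 + 10 = 17
  Machine 2: 5 + 10 + 4 = 19
Max machine load = 19
Job totals:
  Job 1: 11
  Job 2: 11
  Job 3: 14
Max job total = 14
Lower bound = max(19, 14) = 19

19


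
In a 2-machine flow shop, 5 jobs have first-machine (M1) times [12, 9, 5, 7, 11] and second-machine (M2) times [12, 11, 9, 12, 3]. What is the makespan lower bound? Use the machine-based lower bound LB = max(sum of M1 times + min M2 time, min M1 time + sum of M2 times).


LB1 = sum(M1 times) + min(M2 times) = 44 + 3 = 47
LB2 = min(M1 times) + sum(M2 times) = 5 + 47 = 52
Lower bound = max(LB1, LB2) = max(47, 52) = 52

52


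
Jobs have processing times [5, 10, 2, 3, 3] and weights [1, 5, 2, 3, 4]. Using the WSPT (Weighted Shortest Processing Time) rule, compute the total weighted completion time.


Compute p/w ratios and sort ascending (WSPT): [(3, 4), (2, 2), (3, 3), (10, 5), (5, 1)]
Compute weighted completion times:
  Job (p=3,w=4): C=3, w*C=4*3=12
  Job (p=2,w=2): C=5, w*C=2*5=10
  Job (p=3,w=3): C=8, w*C=3*8=24
  Job (p=10,w=5): C=18, w*C=5*18=90
  Job (p=5,w=1): C=23, w*C=1*23=23
Total weighted completion time = 159

159


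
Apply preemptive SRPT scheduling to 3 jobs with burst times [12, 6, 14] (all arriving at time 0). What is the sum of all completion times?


Since all jobs arrive at t=0, SRPT equals SPT ordering.
SPT order: [6, 12, 14]
Completion times:
  Job 1: p=6, C=6
  Job 2: p=12, C=18
  Job 3: p=14, C=32
Total completion time = 6 + 18 + 32 = 56

56


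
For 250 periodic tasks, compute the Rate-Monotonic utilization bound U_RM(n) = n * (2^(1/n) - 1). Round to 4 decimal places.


Compute 2^(1/250) = 1.0027764359
Subtract 1: 1.0027764359 - 1 = 0.0027764359
Multiply by n: 250 * 0.0027764359 = 0.6941089750
Round to 4 dp: 0.6941

0.6941


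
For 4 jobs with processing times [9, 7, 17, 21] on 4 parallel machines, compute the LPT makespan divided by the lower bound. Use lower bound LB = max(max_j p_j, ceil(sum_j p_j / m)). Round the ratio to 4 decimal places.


LPT order: [21, 17, 9, 7]
Machine loads after assignment: [21, 17, 9, 7]
LPT makespan = 21
Lower bound = max(max_job, ceil(total/4)) = max(21, 14) = 21
Ratio = 21 / 21 = 1.0

1.0


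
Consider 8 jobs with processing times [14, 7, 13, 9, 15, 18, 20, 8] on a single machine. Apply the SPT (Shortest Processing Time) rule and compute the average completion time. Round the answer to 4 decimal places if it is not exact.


Sort jobs by processing time (SPT order): [7, 8, 9, 13, 14, 15, 18, 20]
Compute completion times sequentially:
  Job 1: processing = 7, completes at 7
  Job 2: processing = 8, completes at 15
  Job 3: processing = 9, completes at 24
  Job 4: processing = 13, completes at 37
  Job 5: processing = 14, completes at 51
  Job 6: processing = 15, completes at 66
  Job 7: processing = 18, completes at 84
  Job 8: processing = 20, completes at 104
Sum of completion times = 388
Average completion time = 388/8 = 48.5

48.5


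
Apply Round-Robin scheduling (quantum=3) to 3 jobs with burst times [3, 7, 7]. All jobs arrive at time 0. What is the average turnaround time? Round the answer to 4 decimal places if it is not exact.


Time quantum = 3
Execution trace:
  J1 runs 3 units, time = 3
  J2 runs 3 units, time = 6
  J3 runs 3 units, time = 9
  J2 runs 3 units, time = 12
  J3 runs 3 units, time = 15
  J2 runs 1 units, time = 16
  J3 runs 1 units, time = 17
Finish times: [3, 16, 17]
Average turnaround = 36/3 = 12.0

12.0


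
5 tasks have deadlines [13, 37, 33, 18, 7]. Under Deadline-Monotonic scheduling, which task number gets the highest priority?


Sort tasks by relative deadline (ascending):
  Task 5: deadline = 7
  Task 1: deadline = 13
  Task 4: deadline = 18
  Task 3: deadline = 33
  Task 2: deadline = 37
Priority order (highest first): [5, 1, 4, 3, 2]
Highest priority task = 5

5


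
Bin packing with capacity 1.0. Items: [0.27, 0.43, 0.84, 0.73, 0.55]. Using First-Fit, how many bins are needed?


Place items sequentially using First-Fit:
  Item 0.27 -> new Bin 1
  Item 0.43 -> Bin 1 (now 0.7)
  Item 0.84 -> new Bin 2
  Item 0.73 -> new Bin 3
  Item 0.55 -> new Bin 4
Total bins used = 4

4


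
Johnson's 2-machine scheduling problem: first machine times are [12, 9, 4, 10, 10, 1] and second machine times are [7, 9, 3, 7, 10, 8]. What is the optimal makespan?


Apply Johnson's rule:
  Group 1 (a <= b): [(6, 1, 8), (2, 9, 9), (5, 10, 10)]
  Group 2 (a > b): [(1, 12, 7), (4, 10, 7), (3, 4, 3)]
Optimal job order: [6, 2, 5, 1, 4, 3]
Schedule:
  Job 6: M1 done at 1, M2 done at 9
  Job 2: M1 done at 10, M2 done at 19
  Job 5: M1 done at 20, M2 done at 30
  Job 1: M1 done at 32, M2 done at 39
  Job 4: M1 done at 42, M2 done at 49
  Job 3: M1 done at 46, M2 done at 52
Makespan = 52

52


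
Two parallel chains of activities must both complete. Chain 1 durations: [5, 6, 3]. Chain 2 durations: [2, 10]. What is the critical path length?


Path A total = 5 + 6 + 3 = 14
Path B total = 2 + 10 = 12
Critical path = longest path = max(14, 12) = 14

14


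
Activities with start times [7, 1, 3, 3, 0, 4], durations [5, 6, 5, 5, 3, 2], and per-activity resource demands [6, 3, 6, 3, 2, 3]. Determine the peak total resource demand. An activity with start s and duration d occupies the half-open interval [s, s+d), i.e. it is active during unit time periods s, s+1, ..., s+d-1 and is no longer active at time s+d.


Each activity i is active on [start_i, start_i + duration_i).
Compute total resource usage per time slot:
  t=0: active resources = [2], total = 2
  t=1: active resources = [3, 2], total = 5
  t=2: active resources = [3, 2], total = 5
  t=3: active resources = [3, 6, 3], total = 12
  t=4: active resources = [3, 6, 3, 3], total = 15
  t=5: active resources = [3, 6, 3, 3], total = 15
  t=6: active resources = [3, 6, 3], total = 12
  t=7: active resources = [6, 6, 3], total = 15
  t=8: active resources = [6], total = 6
  t=9: active resources = [6], total = 6
  t=10: active resources = [6], total = 6
  t=11: active resources = [6], total = 6
Peak resource demand = 15

15


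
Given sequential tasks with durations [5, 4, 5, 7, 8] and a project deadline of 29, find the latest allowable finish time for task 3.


LF(activity 3) = deadline - sum of successor durations
Successors: activities 4 through 5 with durations [7, 8]
Sum of successor durations = 15
LF = 29 - 15 = 14

14


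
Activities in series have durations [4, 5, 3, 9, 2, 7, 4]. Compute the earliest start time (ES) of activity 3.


Activity 3 starts after activities 1 through 2 complete.
Predecessor durations: [4, 5]
ES = 4 + 5 = 9

9


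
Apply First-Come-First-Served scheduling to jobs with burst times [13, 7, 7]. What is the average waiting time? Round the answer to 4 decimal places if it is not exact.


FCFS order (as given): [13, 7, 7]
Waiting times:
  Job 1: wait = 0
  Job 2: wait = 13
  Job 3: wait = 20
Sum of waiting times = 33
Average waiting time = 33/3 = 11.0

11.0


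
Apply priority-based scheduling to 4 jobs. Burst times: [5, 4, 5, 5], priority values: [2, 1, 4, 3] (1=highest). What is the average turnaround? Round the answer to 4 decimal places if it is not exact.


Sort by priority (ascending = highest first):
Order: [(1, 4), (2, 5), (3, 5), (4, 5)]
Completion times:
  Priority 1, burst=4, C=4
  Priority 2, burst=5, C=9
  Priority 3, burst=5, C=14
  Priority 4, burst=5, C=19
Average turnaround = 46/4 = 11.5

11.5


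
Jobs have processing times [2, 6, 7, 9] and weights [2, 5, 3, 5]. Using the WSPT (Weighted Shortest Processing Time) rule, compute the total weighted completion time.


Compute p/w ratios and sort ascending (WSPT): [(2, 2), (6, 5), (9, 5), (7, 3)]
Compute weighted completion times:
  Job (p=2,w=2): C=2, w*C=2*2=4
  Job (p=6,w=5): C=8, w*C=5*8=40
  Job (p=9,w=5): C=17, w*C=5*17=85
  Job (p=7,w=3): C=24, w*C=3*24=72
Total weighted completion time = 201

201


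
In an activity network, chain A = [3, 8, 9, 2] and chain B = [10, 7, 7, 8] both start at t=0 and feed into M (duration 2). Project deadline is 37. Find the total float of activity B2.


Forward pass: ES(B2) = sum of predecessors on chain B = 10
EF = ES + duration = 10 + 7 = 17
Backward pass: LF(M) = deadline = 37; LS(M) = 37 - 2 = 35
LF(B2) = LS(M) - sum(successors on chain B) = 35 - 15 = 20
LS = LF - duration = 20 - 7 = 13
Total float = LS - ES = 13 - 10 = 3

3


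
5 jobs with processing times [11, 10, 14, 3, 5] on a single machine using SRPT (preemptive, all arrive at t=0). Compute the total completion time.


Since all jobs arrive at t=0, SRPT equals SPT ordering.
SPT order: [3, 5, 10, 11, 14]
Completion times:
  Job 1: p=3, C=3
  Job 2: p=5, C=8
  Job 3: p=10, C=18
  Job 4: p=11, C=29
  Job 5: p=14, C=43
Total completion time = 3 + 8 + 18 + 29 + 43 = 101

101


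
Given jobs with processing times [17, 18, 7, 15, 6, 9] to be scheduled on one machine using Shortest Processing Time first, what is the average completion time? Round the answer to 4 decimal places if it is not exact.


Sort jobs by processing time (SPT order): [6, 7, 9, 15, 17, 18]
Compute completion times sequentially:
  Job 1: processing = 6, completes at 6
  Job 2: processing = 7, completes at 13
  Job 3: processing = 9, completes at 22
  Job 4: processing = 15, completes at 37
  Job 5: processing = 17, completes at 54
  Job 6: processing = 18, completes at 72
Sum of completion times = 204
Average completion time = 204/6 = 34.0

34.0


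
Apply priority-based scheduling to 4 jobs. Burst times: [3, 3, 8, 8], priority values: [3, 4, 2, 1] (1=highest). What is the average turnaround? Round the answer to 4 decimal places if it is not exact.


Sort by priority (ascending = highest first):
Order: [(1, 8), (2, 8), (3, 3), (4, 3)]
Completion times:
  Priority 1, burst=8, C=8
  Priority 2, burst=8, C=16
  Priority 3, burst=3, C=19
  Priority 4, burst=3, C=22
Average turnaround = 65/4 = 16.25

16.25


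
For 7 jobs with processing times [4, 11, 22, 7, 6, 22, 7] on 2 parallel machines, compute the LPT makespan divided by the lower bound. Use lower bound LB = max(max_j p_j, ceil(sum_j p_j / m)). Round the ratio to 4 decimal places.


LPT order: [22, 22, 11, 7, 7, 6, 4]
Machine loads after assignment: [39, 40]
LPT makespan = 40
Lower bound = max(max_job, ceil(total/2)) = max(22, 40) = 40
Ratio = 40 / 40 = 1.0

1.0


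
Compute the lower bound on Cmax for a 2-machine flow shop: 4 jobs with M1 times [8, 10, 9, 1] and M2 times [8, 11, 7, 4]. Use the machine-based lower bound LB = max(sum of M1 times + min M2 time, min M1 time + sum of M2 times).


LB1 = sum(M1 times) + min(M2 times) = 28 + 4 = 32
LB2 = min(M1 times) + sum(M2 times) = 1 + 30 = 31
Lower bound = max(LB1, LB2) = max(32, 31) = 32

32


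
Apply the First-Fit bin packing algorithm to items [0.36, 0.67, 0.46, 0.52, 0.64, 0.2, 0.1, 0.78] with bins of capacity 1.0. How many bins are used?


Place items sequentially using First-Fit:
  Item 0.36 -> new Bin 1
  Item 0.67 -> new Bin 2
  Item 0.46 -> Bin 1 (now 0.82)
  Item 0.52 -> new Bin 3
  Item 0.64 -> new Bin 4
  Item 0.2 -> Bin 2 (now 0.87)
  Item 0.1 -> Bin 1 (now 0.92)
  Item 0.78 -> new Bin 5
Total bins used = 5

5


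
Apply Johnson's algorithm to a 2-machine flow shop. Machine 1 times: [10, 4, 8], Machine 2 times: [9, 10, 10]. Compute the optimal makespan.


Apply Johnson's rule:
  Group 1 (a <= b): [(2, 4, 10), (3, 8, 10)]
  Group 2 (a > b): [(1, 10, 9)]
Optimal job order: [2, 3, 1]
Schedule:
  Job 2: M1 done at 4, M2 done at 14
  Job 3: M1 done at 12, M2 done at 24
  Job 1: M1 done at 22, M2 done at 33
Makespan = 33

33


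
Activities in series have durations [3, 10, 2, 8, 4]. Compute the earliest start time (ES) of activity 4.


Activity 4 starts after activities 1 through 3 complete.
Predecessor durations: [3, 10, 2]
ES = 3 + 10 + 2 = 15

15


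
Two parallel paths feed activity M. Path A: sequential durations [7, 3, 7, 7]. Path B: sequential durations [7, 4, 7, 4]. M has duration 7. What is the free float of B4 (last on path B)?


ES(B4) = sum of predecessors on chain B = 18
EF(B4) = ES + duration = 18 + 4 = 22
Successor of B4 is M. ES(M) = max(sum(A), sum(B)) = max(24, 22) = 24
Free float = ES(successor) - EF(current) = 24 - 22 = 2

2


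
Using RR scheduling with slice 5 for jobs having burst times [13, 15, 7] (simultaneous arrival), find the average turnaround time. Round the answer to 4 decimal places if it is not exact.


Time quantum = 5
Execution trace:
  J1 runs 5 units, time = 5
  J2 runs 5 units, time = 10
  J3 runs 5 units, time = 15
  J1 runs 5 units, time = 20
  J2 runs 5 units, time = 25
  J3 runs 2 units, time = 27
  J1 runs 3 units, time = 30
  J2 runs 5 units, time = 35
Finish times: [30, 35, 27]
Average turnaround = 92/3 = 30.6667

30.6667


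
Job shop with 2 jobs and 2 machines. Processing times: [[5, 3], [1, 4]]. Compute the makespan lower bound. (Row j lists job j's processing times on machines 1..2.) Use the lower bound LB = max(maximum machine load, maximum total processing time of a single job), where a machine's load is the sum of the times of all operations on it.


Machine loads:
  Machine 1: 5 + 1 = 6
  Machine 2: 3 + 4 = 7
Max machine load = 7
Job totals:
  Job 1: 8
  Job 2: 5
Max job total = 8
Lower bound = max(7, 8) = 8

8


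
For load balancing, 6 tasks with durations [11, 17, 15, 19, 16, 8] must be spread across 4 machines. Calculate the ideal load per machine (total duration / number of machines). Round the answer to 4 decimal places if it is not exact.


Total processing time = 11 + 17 + 15 + 19 + 16 + 8 = 86
Number of machines = 4
Ideal balanced load = 86 / 4 = 21.5

21.5


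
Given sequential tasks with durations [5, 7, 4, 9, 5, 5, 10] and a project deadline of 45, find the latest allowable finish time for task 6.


LF(activity 6) = deadline - sum of successor durations
Successors: activities 7 through 7 with durations [10]
Sum of successor durations = 10
LF = 45 - 10 = 35

35


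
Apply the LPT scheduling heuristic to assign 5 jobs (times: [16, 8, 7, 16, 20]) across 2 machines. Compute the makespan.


Sort jobs in decreasing order (LPT): [20, 16, 16, 8, 7]
Assign each job to the least loaded machine:
  Machine 1: jobs [20, 8, 7], load = 35
  Machine 2: jobs [16, 16], load = 32
Makespan = max load = 35

35


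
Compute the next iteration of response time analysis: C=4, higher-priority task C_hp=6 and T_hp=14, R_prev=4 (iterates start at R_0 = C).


R_next = C + ceil(R_prev / T_hp) * C_hp
ceil(4 / 14) = ceil(0.2857) = 1
Interference = 1 * 6 = 6
R_next = 4 + 6 = 10

10


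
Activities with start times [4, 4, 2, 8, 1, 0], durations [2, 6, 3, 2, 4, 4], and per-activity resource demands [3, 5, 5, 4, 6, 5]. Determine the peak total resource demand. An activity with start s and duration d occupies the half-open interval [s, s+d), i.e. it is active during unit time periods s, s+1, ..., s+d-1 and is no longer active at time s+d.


Each activity i is active on [start_i, start_i + duration_i).
Compute total resource usage per time slot:
  t=0: active resources = [5], total = 5
  t=1: active resources = [6, 5], total = 11
  t=2: active resources = [5, 6, 5], total = 16
  t=3: active resources = [5, 6, 5], total = 16
  t=4: active resources = [3, 5, 5, 6], total = 19
  t=5: active resources = [3, 5], total = 8
  t=6: active resources = [5], total = 5
  t=7: active resources = [5], total = 5
  t=8: active resources = [5, 4], total = 9
  t=9: active resources = [5, 4], total = 9
Peak resource demand = 19

19


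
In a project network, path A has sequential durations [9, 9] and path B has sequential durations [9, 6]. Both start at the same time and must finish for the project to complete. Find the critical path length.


Path A total = 9 + 9 = 18
Path B total = 9 + 6 = 15
Critical path = longest path = max(18, 15) = 18

18


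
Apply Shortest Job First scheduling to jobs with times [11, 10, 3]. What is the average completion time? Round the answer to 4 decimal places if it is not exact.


SJF order (ascending): [3, 10, 11]
Completion times:
  Job 1: burst=3, C=3
  Job 2: burst=10, C=13
  Job 3: burst=11, C=24
Average completion = 40/3 = 13.3333

13.3333


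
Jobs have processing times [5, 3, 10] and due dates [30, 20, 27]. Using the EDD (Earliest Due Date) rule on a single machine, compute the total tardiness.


Sort by due date (EDD order): [(3, 20), (10, 27), (5, 30)]
Compute completion times and tardiness:
  Job 1: p=3, d=20, C=3, tardiness=max(0,3-20)=0
  Job 2: p=10, d=27, C=13, tardiness=max(0,13-27)=0
  Job 3: p=5, d=30, C=18, tardiness=max(0,18-30)=0
Total tardiness = 0

0


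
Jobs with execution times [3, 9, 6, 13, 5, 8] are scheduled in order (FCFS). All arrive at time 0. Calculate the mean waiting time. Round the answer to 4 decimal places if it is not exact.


FCFS order (as given): [3, 9, 6, 13, 5, 8]
Waiting times:
  Job 1: wait = 0
  Job 2: wait = 3
  Job 3: wait = 12
  Job 4: wait = 18
  Job 5: wait = 31
  Job 6: wait = 36
Sum of waiting times = 100
Average waiting time = 100/6 = 16.6667

16.6667


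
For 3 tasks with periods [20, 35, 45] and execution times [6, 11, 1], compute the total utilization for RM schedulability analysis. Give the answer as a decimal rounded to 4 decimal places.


Compute individual utilizations (exact fractions):
  Task 1: C/T = 6/20 = 3/10 (approx. 0.3)
  Task 2: C/T = 11/35 (approx. 0.3143)
  Task 3: C/T = 1/45 (approx. 0.0222)
Total utilization U = 3/10 + 11/35 + 1/45 = 401/630
Rounded to 4 decimal places: U = 0.6365
RM (Liu & Layland) bound for 3 tasks = 0.779763; compare with U = 401/630 (approx. 0.636508)
U <= bound, so schedulable by RM sufficient condition.

0.6365


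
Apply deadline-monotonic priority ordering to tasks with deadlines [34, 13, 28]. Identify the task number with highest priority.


Sort tasks by relative deadline (ascending):
  Task 2: deadline = 13
  Task 3: deadline = 28
  Task 1: deadline = 34
Priority order (highest first): [2, 3, 1]
Highest priority task = 2

2


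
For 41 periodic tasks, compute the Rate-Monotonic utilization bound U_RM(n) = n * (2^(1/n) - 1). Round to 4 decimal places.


Compute 2^(1/41) = 1.0170497444
Subtract 1: 1.0170497444 - 1 = 0.0170497444
Multiply by n: 41 * 0.0170497444 = 0.6990395204
Round to 4 dp: 0.6990

0.6990


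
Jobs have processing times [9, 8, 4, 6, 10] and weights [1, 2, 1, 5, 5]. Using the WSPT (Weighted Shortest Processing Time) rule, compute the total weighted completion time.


Compute p/w ratios and sort ascending (WSPT): [(6, 5), (10, 5), (8, 2), (4, 1), (9, 1)]
Compute weighted completion times:
  Job (p=6,w=5): C=6, w*C=5*6=30
  Job (p=10,w=5): C=16, w*C=5*16=80
  Job (p=8,w=2): C=24, w*C=2*24=48
  Job (p=4,w=1): C=28, w*C=1*28=28
  Job (p=9,w=1): C=37, w*C=1*37=37
Total weighted completion time = 223

223


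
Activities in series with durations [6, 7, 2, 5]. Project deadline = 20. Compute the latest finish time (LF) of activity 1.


LF(activity 1) = deadline - sum of successor durations
Successors: activities 2 through 4 with durations [7, 2, 5]
Sum of successor durations = 14
LF = 20 - 14 = 6

6


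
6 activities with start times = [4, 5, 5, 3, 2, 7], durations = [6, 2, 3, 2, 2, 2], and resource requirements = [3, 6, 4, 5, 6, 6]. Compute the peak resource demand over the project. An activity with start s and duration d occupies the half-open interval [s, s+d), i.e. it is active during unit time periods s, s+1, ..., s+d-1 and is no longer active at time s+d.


Each activity i is active on [start_i, start_i + duration_i).
Compute total resource usage per time slot:
  t=0: active resources = [], total = 0
  t=1: active resources = [], total = 0
  t=2: active resources = [6], total = 6
  t=3: active resources = [5, 6], total = 11
  t=4: active resources = [3, 5], total = 8
  t=5: active resources = [3, 6, 4], total = 13
  t=6: active resources = [3, 6, 4], total = 13
  t=7: active resources = [3, 4, 6], total = 13
  t=8: active resources = [3, 6], total = 9
  t=9: active resources = [3], total = 3
Peak resource demand = 13

13


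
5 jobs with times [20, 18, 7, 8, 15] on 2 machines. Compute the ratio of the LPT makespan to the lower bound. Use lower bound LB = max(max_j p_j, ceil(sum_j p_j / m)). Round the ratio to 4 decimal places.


LPT order: [20, 18, 15, 8, 7]
Machine loads after assignment: [35, 33]
LPT makespan = 35
Lower bound = max(max_job, ceil(total/2)) = max(20, 34) = 34
Ratio = 35 / 34 = 1.0294

1.0294


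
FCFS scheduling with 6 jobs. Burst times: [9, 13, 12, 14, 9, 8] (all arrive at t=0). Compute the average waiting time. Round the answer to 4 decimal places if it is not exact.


FCFS order (as given): [9, 13, 12, 14, 9, 8]
Waiting times:
  Job 1: wait = 0
  Job 2: wait = 9
  Job 3: wait = 22
  Job 4: wait = 34
  Job 5: wait = 48
  Job 6: wait = 57
Sum of waiting times = 170
Average waiting time = 170/6 = 28.3333

28.3333


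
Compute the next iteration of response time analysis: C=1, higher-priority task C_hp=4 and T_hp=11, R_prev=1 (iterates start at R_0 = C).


R_next = C + ceil(R_prev / T_hp) * C_hp
ceil(1 / 11) = ceil(0.0909) = 1
Interference = 1 * 4 = 4
R_next = 1 + 4 = 5

5


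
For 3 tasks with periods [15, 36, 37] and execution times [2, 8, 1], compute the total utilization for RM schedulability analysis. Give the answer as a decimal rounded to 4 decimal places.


Compute individual utilizations (exact fractions):
  Task 1: C/T = 2/15 (approx. 0.1333)
  Task 2: C/T = 8/36 = 2/9 (approx. 0.2222)
  Task 3: C/T = 1/37 (approx. 0.027)
Total utilization U = 2/15 + 2/9 + 1/37 = 637/1665
Rounded to 4 decimal places: U = 0.3826
RM (Liu & Layland) bound for 3 tasks = 0.779763; compare with U = 637/1665 (approx. 0.382583)
U <= bound, so schedulable by RM sufficient condition.

0.3826


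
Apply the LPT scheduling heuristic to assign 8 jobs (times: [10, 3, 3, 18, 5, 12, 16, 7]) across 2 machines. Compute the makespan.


Sort jobs in decreasing order (LPT): [18, 16, 12, 10, 7, 5, 3, 3]
Assign each job to the least loaded machine:
  Machine 1: jobs [18, 10, 7, 3], load = 38
  Machine 2: jobs [16, 12, 5, 3], load = 36
Makespan = max load = 38

38


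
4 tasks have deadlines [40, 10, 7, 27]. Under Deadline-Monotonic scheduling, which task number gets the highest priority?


Sort tasks by relative deadline (ascending):
  Task 3: deadline = 7
  Task 2: deadline = 10
  Task 4: deadline = 27
  Task 1: deadline = 40
Priority order (highest first): [3, 2, 4, 1]
Highest priority task = 3

3


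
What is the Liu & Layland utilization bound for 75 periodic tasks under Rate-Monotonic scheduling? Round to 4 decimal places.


Compute 2^(1/75) = 1.0092848012
Subtract 1: 1.0092848012 - 1 = 0.0092848012
Multiply by n: 75 * 0.0092848012 = 0.6963600900
Round to 4 dp: 0.6964

0.6964


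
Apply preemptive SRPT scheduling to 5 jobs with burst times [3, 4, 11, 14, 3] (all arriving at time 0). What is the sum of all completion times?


Since all jobs arrive at t=0, SRPT equals SPT ordering.
SPT order: [3, 3, 4, 11, 14]
Completion times:
  Job 1: p=3, C=3
  Job 2: p=3, C=6
  Job 3: p=4, C=10
  Job 4: p=11, C=21
  Job 5: p=14, C=35
Total completion time = 3 + 6 + 10 + 21 + 35 = 75

75


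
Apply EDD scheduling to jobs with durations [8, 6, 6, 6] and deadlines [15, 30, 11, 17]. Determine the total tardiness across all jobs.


Sort by due date (EDD order): [(6, 11), (8, 15), (6, 17), (6, 30)]
Compute completion times and tardiness:
  Job 1: p=6, d=11, C=6, tardiness=max(0,6-11)=0
  Job 2: p=8, d=15, C=14, tardiness=max(0,14-15)=0
  Job 3: p=6, d=17, C=20, tardiness=max(0,20-17)=3
  Job 4: p=6, d=30, C=26, tardiness=max(0,26-30)=0
Total tardiness = 3

3


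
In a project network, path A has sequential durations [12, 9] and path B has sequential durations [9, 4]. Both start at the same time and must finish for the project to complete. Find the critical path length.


Path A total = 12 + 9 = 21
Path B total = 9 + 4 = 13
Critical path = longest path = max(21, 13) = 21

21


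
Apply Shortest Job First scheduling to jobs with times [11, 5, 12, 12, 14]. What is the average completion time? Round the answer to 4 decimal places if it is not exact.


SJF order (ascending): [5, 11, 12, 12, 14]
Completion times:
  Job 1: burst=5, C=5
  Job 2: burst=11, C=16
  Job 3: burst=12, C=28
  Job 4: burst=12, C=40
  Job 5: burst=14, C=54
Average completion = 143/5 = 28.6

28.6


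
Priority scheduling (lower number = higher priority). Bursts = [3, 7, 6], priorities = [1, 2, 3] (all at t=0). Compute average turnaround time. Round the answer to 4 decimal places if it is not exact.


Sort by priority (ascending = highest first):
Order: [(1, 3), (2, 7), (3, 6)]
Completion times:
  Priority 1, burst=3, C=3
  Priority 2, burst=7, C=10
  Priority 3, burst=6, C=16
Average turnaround = 29/3 = 9.6667

9.6667


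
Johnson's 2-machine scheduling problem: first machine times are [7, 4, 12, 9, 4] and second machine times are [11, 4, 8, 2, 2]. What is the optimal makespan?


Apply Johnson's rule:
  Group 1 (a <= b): [(2, 4, 4), (1, 7, 11)]
  Group 2 (a > b): [(3, 12, 8), (4, 9, 2), (5, 4, 2)]
Optimal job order: [2, 1, 3, 4, 5]
Schedule:
  Job 2: M1 done at 4, M2 done at 8
  Job 1: M1 done at 11, M2 done at 22
  Job 3: M1 done at 23, M2 done at 31
  Job 4: M1 done at 32, M2 done at 34
  Job 5: M1 done at 36, M2 done at 38
Makespan = 38

38


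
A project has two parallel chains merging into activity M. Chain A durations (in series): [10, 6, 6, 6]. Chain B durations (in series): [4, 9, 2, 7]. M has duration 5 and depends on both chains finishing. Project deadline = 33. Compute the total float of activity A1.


Forward pass: ES(A1) = sum of predecessors on chain A = 0
EF = ES + duration = 0 + 10 = 10
Backward pass: LF(M) = deadline = 33; LS(M) = 33 - 5 = 28
LF(A1) = LS(M) - sum(successors on chain A) = 28 - 18 = 10
LS = LF - duration = 10 - 10 = 0
Total float = LS - ES = 0 - 0 = 0

0


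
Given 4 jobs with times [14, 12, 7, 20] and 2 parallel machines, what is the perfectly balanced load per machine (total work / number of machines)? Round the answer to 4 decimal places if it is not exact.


Total processing time = 14 + 12 + 7 + 20 = 53
Number of machines = 2
Ideal balanced load = 53 / 2 = 26.5

26.5


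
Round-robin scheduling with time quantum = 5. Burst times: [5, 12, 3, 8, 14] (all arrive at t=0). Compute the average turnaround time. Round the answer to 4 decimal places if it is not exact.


Time quantum = 5
Execution trace:
  J1 runs 5 units, time = 5
  J2 runs 5 units, time = 10
  J3 runs 3 units, time = 13
  J4 runs 5 units, time = 18
  J5 runs 5 units, time = 23
  J2 runs 5 units, time = 28
  J4 runs 3 units, time = 31
  J5 runs 5 units, time = 36
  J2 runs 2 units, time = 38
  J5 runs 4 units, time = 42
Finish times: [5, 38, 13, 31, 42]
Average turnaround = 129/5 = 25.8

25.8


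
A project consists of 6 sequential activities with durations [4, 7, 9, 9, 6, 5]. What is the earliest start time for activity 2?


Activity 2 starts after activities 1 through 1 complete.
Predecessor durations: [4]
ES = 4 = 4

4


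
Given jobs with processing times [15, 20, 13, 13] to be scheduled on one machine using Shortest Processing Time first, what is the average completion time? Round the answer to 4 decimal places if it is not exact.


Sort jobs by processing time (SPT order): [13, 13, 15, 20]
Compute completion times sequentially:
  Job 1: processing = 13, completes at 13
  Job 2: processing = 13, completes at 26
  Job 3: processing = 15, completes at 41
  Job 4: processing = 20, completes at 61
Sum of completion times = 141
Average completion time = 141/4 = 35.25

35.25


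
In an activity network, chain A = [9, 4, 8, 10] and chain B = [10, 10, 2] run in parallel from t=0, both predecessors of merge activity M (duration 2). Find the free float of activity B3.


ES(B3) = sum of predecessors on chain B = 20
EF(B3) = ES + duration = 20 + 2 = 22
Successor of B3 is M. ES(M) = max(sum(A), sum(B)) = max(31, 22) = 31
Free float = ES(successor) - EF(current) = 31 - 22 = 9

9


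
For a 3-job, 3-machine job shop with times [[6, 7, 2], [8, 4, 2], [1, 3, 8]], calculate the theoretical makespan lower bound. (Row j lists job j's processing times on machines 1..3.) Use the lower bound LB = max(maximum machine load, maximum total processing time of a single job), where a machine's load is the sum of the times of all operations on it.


Machine loads:
  Machine 1: 6 + 8 + 1 = 15
  Machine 2: 7 + 4 + 3 = 14
  Machine 3: 2 + 2 + 8 = 12
Max machine load = 15
Job totals:
  Job 1: 15
  Job 2: 14
  Job 3: 12
Max job total = 15
Lower bound = max(15, 15) = 15

15


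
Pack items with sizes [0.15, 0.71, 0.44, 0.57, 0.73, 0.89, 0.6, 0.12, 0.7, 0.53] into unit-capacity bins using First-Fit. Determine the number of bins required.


Place items sequentially using First-Fit:
  Item 0.15 -> new Bin 1
  Item 0.71 -> Bin 1 (now 0.86)
  Item 0.44 -> new Bin 2
  Item 0.57 -> new Bin 3
  Item 0.73 -> new Bin 4
  Item 0.89 -> new Bin 5
  Item 0.6 -> new Bin 6
  Item 0.12 -> Bin 1 (now 0.98)
  Item 0.7 -> new Bin 7
  Item 0.53 -> Bin 2 (now 0.97)
Total bins used = 7

7


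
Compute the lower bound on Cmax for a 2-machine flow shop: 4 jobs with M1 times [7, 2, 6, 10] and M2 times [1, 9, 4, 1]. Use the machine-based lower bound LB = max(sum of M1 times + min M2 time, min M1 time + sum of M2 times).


LB1 = sum(M1 times) + min(M2 times) = 25 + 1 = 26
LB2 = min(M1 times) + sum(M2 times) = 2 + 15 = 17
Lower bound = max(LB1, LB2) = max(26, 17) = 26

26
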